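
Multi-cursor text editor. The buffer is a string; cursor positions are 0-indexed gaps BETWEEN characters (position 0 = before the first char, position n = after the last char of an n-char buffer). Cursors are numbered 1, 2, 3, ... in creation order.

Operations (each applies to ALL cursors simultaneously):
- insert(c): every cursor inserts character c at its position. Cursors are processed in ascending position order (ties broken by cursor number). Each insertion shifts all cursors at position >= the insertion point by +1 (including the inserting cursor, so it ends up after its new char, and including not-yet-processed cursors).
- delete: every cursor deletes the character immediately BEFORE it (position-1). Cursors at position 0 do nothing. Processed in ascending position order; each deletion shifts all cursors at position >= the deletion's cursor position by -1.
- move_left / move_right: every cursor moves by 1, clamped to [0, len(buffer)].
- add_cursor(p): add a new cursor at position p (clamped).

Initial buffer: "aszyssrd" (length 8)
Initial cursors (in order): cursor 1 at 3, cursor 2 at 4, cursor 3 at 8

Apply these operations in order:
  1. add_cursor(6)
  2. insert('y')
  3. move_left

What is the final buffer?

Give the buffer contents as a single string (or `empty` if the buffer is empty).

After op 1 (add_cursor(6)): buffer="aszyssrd" (len 8), cursors c1@3 c2@4 c4@6 c3@8, authorship ........
After op 2 (insert('y')): buffer="aszyyyssyrdy" (len 12), cursors c1@4 c2@6 c4@9 c3@12, authorship ...1.2..4..3
After op 3 (move_left): buffer="aszyyyssyrdy" (len 12), cursors c1@3 c2@5 c4@8 c3@11, authorship ...1.2..4..3

Answer: aszyyyssyrdy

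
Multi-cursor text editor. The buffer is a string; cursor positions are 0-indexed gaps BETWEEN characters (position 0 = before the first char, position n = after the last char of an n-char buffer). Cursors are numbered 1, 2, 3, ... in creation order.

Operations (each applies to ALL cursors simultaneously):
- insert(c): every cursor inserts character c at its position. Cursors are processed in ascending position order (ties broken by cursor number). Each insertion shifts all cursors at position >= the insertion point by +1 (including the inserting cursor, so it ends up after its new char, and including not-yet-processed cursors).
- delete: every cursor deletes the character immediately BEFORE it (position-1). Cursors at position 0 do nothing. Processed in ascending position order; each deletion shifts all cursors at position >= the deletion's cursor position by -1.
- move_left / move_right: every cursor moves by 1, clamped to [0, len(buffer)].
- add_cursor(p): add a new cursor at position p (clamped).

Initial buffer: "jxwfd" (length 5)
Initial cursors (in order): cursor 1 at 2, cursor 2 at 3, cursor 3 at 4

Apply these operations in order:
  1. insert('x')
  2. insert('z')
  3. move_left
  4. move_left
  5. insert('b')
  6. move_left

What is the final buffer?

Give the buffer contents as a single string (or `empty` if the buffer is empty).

After op 1 (insert('x')): buffer="jxxwxfxd" (len 8), cursors c1@3 c2@5 c3@7, authorship ..1.2.3.
After op 2 (insert('z')): buffer="jxxzwxzfxzd" (len 11), cursors c1@4 c2@7 c3@10, authorship ..11.22.33.
After op 3 (move_left): buffer="jxxzwxzfxzd" (len 11), cursors c1@3 c2@6 c3@9, authorship ..11.22.33.
After op 4 (move_left): buffer="jxxzwxzfxzd" (len 11), cursors c1@2 c2@5 c3@8, authorship ..11.22.33.
After op 5 (insert('b')): buffer="jxbxzwbxzfbxzd" (len 14), cursors c1@3 c2@7 c3@11, authorship ..111.222.333.
After op 6 (move_left): buffer="jxbxzwbxzfbxzd" (len 14), cursors c1@2 c2@6 c3@10, authorship ..111.222.333.

Answer: jxbxzwbxzfbxzd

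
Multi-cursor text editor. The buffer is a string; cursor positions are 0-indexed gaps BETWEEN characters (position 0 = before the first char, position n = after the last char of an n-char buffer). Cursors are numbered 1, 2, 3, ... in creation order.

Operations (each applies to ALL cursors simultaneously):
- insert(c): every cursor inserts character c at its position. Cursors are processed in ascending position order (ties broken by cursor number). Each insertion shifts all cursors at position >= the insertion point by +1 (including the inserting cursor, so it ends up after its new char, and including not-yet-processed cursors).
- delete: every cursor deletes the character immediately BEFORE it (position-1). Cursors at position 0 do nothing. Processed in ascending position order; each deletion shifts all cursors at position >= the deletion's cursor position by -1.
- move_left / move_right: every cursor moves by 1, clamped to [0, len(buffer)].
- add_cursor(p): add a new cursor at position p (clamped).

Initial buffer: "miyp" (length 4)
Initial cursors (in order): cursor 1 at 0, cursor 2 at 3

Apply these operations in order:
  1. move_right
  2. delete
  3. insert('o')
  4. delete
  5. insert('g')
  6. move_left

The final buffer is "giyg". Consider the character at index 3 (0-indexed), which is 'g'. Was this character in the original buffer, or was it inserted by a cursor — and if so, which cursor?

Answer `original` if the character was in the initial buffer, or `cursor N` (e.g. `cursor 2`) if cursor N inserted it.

After op 1 (move_right): buffer="miyp" (len 4), cursors c1@1 c2@4, authorship ....
After op 2 (delete): buffer="iy" (len 2), cursors c1@0 c2@2, authorship ..
After op 3 (insert('o')): buffer="oiyo" (len 4), cursors c1@1 c2@4, authorship 1..2
After op 4 (delete): buffer="iy" (len 2), cursors c1@0 c2@2, authorship ..
After op 5 (insert('g')): buffer="giyg" (len 4), cursors c1@1 c2@4, authorship 1..2
After op 6 (move_left): buffer="giyg" (len 4), cursors c1@0 c2@3, authorship 1..2
Authorship (.=original, N=cursor N): 1 . . 2
Index 3: author = 2

Answer: cursor 2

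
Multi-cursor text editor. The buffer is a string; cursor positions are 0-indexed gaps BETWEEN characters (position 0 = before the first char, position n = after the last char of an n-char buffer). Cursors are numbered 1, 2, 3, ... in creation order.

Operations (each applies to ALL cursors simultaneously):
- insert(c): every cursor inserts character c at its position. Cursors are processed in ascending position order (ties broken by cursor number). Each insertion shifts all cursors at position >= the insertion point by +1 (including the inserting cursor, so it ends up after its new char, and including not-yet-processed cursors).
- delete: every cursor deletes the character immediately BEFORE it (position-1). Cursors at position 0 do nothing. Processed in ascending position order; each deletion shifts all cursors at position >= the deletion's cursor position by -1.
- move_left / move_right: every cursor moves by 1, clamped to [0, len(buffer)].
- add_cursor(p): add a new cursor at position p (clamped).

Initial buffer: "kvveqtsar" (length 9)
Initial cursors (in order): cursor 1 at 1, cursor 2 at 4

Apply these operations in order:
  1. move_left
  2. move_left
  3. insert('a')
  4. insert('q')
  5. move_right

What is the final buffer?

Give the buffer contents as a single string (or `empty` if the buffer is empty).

After op 1 (move_left): buffer="kvveqtsar" (len 9), cursors c1@0 c2@3, authorship .........
After op 2 (move_left): buffer="kvveqtsar" (len 9), cursors c1@0 c2@2, authorship .........
After op 3 (insert('a')): buffer="akvaveqtsar" (len 11), cursors c1@1 c2@4, authorship 1..2.......
After op 4 (insert('q')): buffer="aqkvaqveqtsar" (len 13), cursors c1@2 c2@6, authorship 11..22.......
After op 5 (move_right): buffer="aqkvaqveqtsar" (len 13), cursors c1@3 c2@7, authorship 11..22.......

Answer: aqkvaqveqtsar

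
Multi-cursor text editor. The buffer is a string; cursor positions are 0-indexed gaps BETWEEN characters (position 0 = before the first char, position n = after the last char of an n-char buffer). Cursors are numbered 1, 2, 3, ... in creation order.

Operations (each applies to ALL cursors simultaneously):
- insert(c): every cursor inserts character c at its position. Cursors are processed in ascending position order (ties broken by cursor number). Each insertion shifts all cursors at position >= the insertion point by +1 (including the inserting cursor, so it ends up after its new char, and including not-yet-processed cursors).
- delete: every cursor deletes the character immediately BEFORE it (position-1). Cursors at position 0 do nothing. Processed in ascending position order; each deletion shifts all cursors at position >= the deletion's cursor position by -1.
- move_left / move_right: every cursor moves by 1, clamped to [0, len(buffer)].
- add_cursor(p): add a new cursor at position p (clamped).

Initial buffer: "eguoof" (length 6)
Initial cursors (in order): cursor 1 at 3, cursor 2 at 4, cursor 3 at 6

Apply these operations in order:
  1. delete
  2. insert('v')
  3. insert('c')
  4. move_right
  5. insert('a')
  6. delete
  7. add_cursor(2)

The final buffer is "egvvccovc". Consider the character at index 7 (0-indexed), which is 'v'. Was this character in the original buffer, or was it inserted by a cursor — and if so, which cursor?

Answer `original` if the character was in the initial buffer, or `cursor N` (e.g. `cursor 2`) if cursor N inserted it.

Answer: cursor 3

Derivation:
After op 1 (delete): buffer="ego" (len 3), cursors c1@2 c2@2 c3@3, authorship ...
After op 2 (insert('v')): buffer="egvvov" (len 6), cursors c1@4 c2@4 c3@6, authorship ..12.3
After op 3 (insert('c')): buffer="egvvccovc" (len 9), cursors c1@6 c2@6 c3@9, authorship ..1212.33
After op 4 (move_right): buffer="egvvccovc" (len 9), cursors c1@7 c2@7 c3@9, authorship ..1212.33
After op 5 (insert('a')): buffer="egvvccoaavca" (len 12), cursors c1@9 c2@9 c3@12, authorship ..1212.12333
After op 6 (delete): buffer="egvvccovc" (len 9), cursors c1@7 c2@7 c3@9, authorship ..1212.33
After op 7 (add_cursor(2)): buffer="egvvccovc" (len 9), cursors c4@2 c1@7 c2@7 c3@9, authorship ..1212.33
Authorship (.=original, N=cursor N): . . 1 2 1 2 . 3 3
Index 7: author = 3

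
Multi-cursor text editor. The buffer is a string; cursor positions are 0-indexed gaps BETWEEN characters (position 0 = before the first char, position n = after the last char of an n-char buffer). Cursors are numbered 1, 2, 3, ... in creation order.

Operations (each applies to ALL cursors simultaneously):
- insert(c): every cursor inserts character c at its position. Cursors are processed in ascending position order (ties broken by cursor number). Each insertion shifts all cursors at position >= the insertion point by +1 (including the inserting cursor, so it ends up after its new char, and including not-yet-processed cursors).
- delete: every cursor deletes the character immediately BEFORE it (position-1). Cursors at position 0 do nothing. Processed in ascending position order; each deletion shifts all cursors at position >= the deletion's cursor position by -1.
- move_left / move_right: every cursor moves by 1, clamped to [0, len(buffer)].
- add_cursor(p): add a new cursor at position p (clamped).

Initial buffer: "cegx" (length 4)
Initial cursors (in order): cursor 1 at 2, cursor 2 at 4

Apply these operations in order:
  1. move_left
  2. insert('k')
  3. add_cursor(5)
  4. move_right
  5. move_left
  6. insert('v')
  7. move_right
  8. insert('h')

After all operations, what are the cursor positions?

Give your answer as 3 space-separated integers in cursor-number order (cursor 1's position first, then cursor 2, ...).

After op 1 (move_left): buffer="cegx" (len 4), cursors c1@1 c2@3, authorship ....
After op 2 (insert('k')): buffer="ckegkx" (len 6), cursors c1@2 c2@5, authorship .1..2.
After op 3 (add_cursor(5)): buffer="ckegkx" (len 6), cursors c1@2 c2@5 c3@5, authorship .1..2.
After op 4 (move_right): buffer="ckegkx" (len 6), cursors c1@3 c2@6 c3@6, authorship .1..2.
After op 5 (move_left): buffer="ckegkx" (len 6), cursors c1@2 c2@5 c3@5, authorship .1..2.
After op 6 (insert('v')): buffer="ckvegkvvx" (len 9), cursors c1@3 c2@8 c3@8, authorship .11..223.
After op 7 (move_right): buffer="ckvegkvvx" (len 9), cursors c1@4 c2@9 c3@9, authorship .11..223.
After op 8 (insert('h')): buffer="ckvehgkvvxhh" (len 12), cursors c1@5 c2@12 c3@12, authorship .11.1.223.23

Answer: 5 12 12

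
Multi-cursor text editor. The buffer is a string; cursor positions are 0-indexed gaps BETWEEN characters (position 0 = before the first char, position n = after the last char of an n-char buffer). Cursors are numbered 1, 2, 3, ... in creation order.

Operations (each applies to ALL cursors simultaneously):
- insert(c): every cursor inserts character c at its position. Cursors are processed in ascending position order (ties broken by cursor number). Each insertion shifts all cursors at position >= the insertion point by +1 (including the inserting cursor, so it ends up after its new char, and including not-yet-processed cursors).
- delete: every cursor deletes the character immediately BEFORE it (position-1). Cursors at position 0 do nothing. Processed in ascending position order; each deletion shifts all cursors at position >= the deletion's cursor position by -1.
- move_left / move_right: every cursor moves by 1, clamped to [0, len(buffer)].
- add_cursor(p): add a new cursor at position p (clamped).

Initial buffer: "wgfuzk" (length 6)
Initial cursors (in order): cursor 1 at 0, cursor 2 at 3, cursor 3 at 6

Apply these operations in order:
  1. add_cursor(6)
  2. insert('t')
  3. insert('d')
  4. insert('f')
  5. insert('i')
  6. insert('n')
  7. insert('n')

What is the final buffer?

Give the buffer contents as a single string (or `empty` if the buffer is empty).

Answer: tdfinnwgftdfinnuzkttddffiinnnn

Derivation:
After op 1 (add_cursor(6)): buffer="wgfuzk" (len 6), cursors c1@0 c2@3 c3@6 c4@6, authorship ......
After op 2 (insert('t')): buffer="twgftuzktt" (len 10), cursors c1@1 c2@5 c3@10 c4@10, authorship 1...2...34
After op 3 (insert('d')): buffer="tdwgftduzkttdd" (len 14), cursors c1@2 c2@7 c3@14 c4@14, authorship 11...22...3434
After op 4 (insert('f')): buffer="tdfwgftdfuzkttddff" (len 18), cursors c1@3 c2@9 c3@18 c4@18, authorship 111...222...343434
After op 5 (insert('i')): buffer="tdfiwgftdfiuzkttddffii" (len 22), cursors c1@4 c2@11 c3@22 c4@22, authorship 1111...2222...34343434
After op 6 (insert('n')): buffer="tdfinwgftdfinuzkttddffiinn" (len 26), cursors c1@5 c2@13 c3@26 c4@26, authorship 11111...22222...3434343434
After op 7 (insert('n')): buffer="tdfinnwgftdfinnuzkttddffiinnnn" (len 30), cursors c1@6 c2@15 c3@30 c4@30, authorship 111111...222222...343434343434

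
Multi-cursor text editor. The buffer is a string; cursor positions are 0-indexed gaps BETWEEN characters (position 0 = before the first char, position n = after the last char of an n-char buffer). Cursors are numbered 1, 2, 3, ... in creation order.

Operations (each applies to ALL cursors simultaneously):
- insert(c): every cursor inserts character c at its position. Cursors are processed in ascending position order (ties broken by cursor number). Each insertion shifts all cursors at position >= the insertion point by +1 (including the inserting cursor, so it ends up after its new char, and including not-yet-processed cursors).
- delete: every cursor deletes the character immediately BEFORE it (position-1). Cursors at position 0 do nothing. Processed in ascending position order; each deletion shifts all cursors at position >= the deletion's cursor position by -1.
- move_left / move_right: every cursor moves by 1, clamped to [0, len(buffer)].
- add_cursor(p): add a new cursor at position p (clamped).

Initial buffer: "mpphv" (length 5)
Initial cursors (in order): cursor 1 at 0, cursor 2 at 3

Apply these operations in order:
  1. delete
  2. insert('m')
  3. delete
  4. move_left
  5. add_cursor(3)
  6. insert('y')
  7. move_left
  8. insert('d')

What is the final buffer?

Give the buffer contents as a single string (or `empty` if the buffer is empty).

Answer: dymdyphdyv

Derivation:
After op 1 (delete): buffer="mphv" (len 4), cursors c1@0 c2@2, authorship ....
After op 2 (insert('m')): buffer="mmpmhv" (len 6), cursors c1@1 c2@4, authorship 1..2..
After op 3 (delete): buffer="mphv" (len 4), cursors c1@0 c2@2, authorship ....
After op 4 (move_left): buffer="mphv" (len 4), cursors c1@0 c2@1, authorship ....
After op 5 (add_cursor(3)): buffer="mphv" (len 4), cursors c1@0 c2@1 c3@3, authorship ....
After op 6 (insert('y')): buffer="ymyphyv" (len 7), cursors c1@1 c2@3 c3@6, authorship 1.2..3.
After op 7 (move_left): buffer="ymyphyv" (len 7), cursors c1@0 c2@2 c3@5, authorship 1.2..3.
After op 8 (insert('d')): buffer="dymdyphdyv" (len 10), cursors c1@1 c2@4 c3@8, authorship 11.22..33.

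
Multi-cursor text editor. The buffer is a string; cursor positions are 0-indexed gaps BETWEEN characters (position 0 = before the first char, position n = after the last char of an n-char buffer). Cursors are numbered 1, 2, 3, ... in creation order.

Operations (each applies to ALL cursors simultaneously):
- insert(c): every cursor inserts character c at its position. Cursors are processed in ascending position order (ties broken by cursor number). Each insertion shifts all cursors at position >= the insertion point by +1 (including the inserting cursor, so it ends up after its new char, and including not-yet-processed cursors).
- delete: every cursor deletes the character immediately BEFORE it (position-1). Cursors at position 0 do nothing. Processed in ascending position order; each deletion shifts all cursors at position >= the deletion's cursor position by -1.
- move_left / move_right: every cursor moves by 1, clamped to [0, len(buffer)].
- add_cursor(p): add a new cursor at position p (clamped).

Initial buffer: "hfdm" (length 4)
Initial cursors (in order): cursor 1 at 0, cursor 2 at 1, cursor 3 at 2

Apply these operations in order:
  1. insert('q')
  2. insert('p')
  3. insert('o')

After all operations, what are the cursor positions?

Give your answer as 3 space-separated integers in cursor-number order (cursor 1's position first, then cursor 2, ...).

After op 1 (insert('q')): buffer="qhqfqdm" (len 7), cursors c1@1 c2@3 c3@5, authorship 1.2.3..
After op 2 (insert('p')): buffer="qphqpfqpdm" (len 10), cursors c1@2 c2@5 c3@8, authorship 11.22.33..
After op 3 (insert('o')): buffer="qpohqpofqpodm" (len 13), cursors c1@3 c2@7 c3@11, authorship 111.222.333..

Answer: 3 7 11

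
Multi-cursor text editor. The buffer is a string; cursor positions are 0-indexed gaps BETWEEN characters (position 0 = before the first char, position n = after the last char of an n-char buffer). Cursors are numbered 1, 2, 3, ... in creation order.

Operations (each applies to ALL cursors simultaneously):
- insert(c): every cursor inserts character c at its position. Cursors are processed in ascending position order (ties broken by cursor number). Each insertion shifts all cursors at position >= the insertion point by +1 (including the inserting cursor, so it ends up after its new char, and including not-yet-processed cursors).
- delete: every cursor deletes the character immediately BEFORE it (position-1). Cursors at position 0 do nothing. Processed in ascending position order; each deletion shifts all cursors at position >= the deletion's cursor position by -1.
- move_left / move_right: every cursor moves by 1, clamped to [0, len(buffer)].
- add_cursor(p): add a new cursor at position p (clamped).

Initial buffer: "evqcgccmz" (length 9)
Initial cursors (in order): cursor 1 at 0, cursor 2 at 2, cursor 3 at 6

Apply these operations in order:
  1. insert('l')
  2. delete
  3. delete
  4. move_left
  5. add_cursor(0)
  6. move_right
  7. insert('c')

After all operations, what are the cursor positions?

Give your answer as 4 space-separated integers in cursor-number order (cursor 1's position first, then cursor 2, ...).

Answer: 4 4 8 4

Derivation:
After op 1 (insert('l')): buffer="levlqcgclcmz" (len 12), cursors c1@1 c2@4 c3@9, authorship 1..2....3...
After op 2 (delete): buffer="evqcgccmz" (len 9), cursors c1@0 c2@2 c3@6, authorship .........
After op 3 (delete): buffer="eqcgcmz" (len 7), cursors c1@0 c2@1 c3@4, authorship .......
After op 4 (move_left): buffer="eqcgcmz" (len 7), cursors c1@0 c2@0 c3@3, authorship .......
After op 5 (add_cursor(0)): buffer="eqcgcmz" (len 7), cursors c1@0 c2@0 c4@0 c3@3, authorship .......
After op 6 (move_right): buffer="eqcgcmz" (len 7), cursors c1@1 c2@1 c4@1 c3@4, authorship .......
After op 7 (insert('c')): buffer="ecccqcgccmz" (len 11), cursors c1@4 c2@4 c4@4 c3@8, authorship .124...3...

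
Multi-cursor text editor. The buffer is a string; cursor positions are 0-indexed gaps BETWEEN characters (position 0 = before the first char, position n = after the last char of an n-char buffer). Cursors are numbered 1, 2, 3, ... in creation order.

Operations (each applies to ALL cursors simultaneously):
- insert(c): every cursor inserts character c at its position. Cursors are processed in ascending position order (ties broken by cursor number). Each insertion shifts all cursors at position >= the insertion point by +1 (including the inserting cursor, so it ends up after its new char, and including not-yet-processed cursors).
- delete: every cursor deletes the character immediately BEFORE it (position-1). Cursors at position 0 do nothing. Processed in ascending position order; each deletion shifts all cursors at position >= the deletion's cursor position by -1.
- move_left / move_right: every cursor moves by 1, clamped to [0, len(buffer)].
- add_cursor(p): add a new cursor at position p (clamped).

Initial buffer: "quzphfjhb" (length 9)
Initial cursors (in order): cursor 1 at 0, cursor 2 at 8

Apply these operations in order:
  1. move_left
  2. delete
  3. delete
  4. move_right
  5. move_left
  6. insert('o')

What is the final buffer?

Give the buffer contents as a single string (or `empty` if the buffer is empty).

After op 1 (move_left): buffer="quzphfjhb" (len 9), cursors c1@0 c2@7, authorship .........
After op 2 (delete): buffer="quzphfhb" (len 8), cursors c1@0 c2@6, authorship ........
After op 3 (delete): buffer="quzphhb" (len 7), cursors c1@0 c2@5, authorship .......
After op 4 (move_right): buffer="quzphhb" (len 7), cursors c1@1 c2@6, authorship .......
After op 5 (move_left): buffer="quzphhb" (len 7), cursors c1@0 c2@5, authorship .......
After op 6 (insert('o')): buffer="oquzphohb" (len 9), cursors c1@1 c2@7, authorship 1.....2..

Answer: oquzphohb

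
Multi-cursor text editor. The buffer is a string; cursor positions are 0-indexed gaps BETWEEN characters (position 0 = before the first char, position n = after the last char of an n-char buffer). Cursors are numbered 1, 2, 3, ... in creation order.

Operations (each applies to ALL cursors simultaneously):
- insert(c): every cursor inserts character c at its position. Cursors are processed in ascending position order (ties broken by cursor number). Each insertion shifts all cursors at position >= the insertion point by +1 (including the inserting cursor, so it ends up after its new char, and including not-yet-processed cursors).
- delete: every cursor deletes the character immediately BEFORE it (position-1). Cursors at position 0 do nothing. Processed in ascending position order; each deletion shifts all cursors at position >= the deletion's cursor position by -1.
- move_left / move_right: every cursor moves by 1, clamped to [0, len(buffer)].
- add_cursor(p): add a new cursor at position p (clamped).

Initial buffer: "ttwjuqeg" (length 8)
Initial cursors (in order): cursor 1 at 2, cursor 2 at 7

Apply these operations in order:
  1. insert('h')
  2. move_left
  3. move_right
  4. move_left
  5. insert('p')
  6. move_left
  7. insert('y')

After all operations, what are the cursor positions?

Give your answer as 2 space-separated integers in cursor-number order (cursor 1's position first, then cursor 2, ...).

Answer: 3 11

Derivation:
After op 1 (insert('h')): buffer="tthwjuqehg" (len 10), cursors c1@3 c2@9, authorship ..1.....2.
After op 2 (move_left): buffer="tthwjuqehg" (len 10), cursors c1@2 c2@8, authorship ..1.....2.
After op 3 (move_right): buffer="tthwjuqehg" (len 10), cursors c1@3 c2@9, authorship ..1.....2.
After op 4 (move_left): buffer="tthwjuqehg" (len 10), cursors c1@2 c2@8, authorship ..1.....2.
After op 5 (insert('p')): buffer="ttphwjuqephg" (len 12), cursors c1@3 c2@10, authorship ..11.....22.
After op 6 (move_left): buffer="ttphwjuqephg" (len 12), cursors c1@2 c2@9, authorship ..11.....22.
After op 7 (insert('y')): buffer="ttyphwjuqeyphg" (len 14), cursors c1@3 c2@11, authorship ..111.....222.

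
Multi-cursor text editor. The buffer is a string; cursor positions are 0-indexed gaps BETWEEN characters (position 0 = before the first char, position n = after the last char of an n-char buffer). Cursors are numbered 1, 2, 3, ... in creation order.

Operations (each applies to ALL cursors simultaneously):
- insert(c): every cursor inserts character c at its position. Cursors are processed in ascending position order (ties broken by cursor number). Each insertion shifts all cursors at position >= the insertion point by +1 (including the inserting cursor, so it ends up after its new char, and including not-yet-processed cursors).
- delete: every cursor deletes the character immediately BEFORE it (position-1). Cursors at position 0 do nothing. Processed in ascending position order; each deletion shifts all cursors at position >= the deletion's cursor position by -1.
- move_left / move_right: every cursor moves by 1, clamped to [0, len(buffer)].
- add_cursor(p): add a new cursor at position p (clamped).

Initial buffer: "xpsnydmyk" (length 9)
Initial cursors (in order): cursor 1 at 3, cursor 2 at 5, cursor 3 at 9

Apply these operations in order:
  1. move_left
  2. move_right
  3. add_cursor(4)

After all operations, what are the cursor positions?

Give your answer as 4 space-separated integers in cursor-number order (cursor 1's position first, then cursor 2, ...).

Answer: 3 5 9 4

Derivation:
After op 1 (move_left): buffer="xpsnydmyk" (len 9), cursors c1@2 c2@4 c3@8, authorship .........
After op 2 (move_right): buffer="xpsnydmyk" (len 9), cursors c1@3 c2@5 c3@9, authorship .........
After op 3 (add_cursor(4)): buffer="xpsnydmyk" (len 9), cursors c1@3 c4@4 c2@5 c3@9, authorship .........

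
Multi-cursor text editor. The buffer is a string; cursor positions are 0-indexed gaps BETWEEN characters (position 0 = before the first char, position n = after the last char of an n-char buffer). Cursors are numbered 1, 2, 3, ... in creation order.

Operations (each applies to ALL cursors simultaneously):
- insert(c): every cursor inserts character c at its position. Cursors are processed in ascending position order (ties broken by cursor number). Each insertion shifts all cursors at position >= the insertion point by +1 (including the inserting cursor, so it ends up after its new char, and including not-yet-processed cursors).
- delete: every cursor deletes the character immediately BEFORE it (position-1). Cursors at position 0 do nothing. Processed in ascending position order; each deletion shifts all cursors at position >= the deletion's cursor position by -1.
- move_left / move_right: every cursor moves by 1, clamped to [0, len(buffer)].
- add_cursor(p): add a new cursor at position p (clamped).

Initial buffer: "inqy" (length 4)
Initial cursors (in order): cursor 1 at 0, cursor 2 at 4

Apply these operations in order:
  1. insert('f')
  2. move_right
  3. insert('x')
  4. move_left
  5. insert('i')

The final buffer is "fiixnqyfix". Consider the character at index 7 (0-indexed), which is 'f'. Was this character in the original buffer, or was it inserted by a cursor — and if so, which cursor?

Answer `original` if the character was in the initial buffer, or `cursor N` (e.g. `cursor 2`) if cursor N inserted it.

Answer: cursor 2

Derivation:
After op 1 (insert('f')): buffer="finqyf" (len 6), cursors c1@1 c2@6, authorship 1....2
After op 2 (move_right): buffer="finqyf" (len 6), cursors c1@2 c2@6, authorship 1....2
After op 3 (insert('x')): buffer="fixnqyfx" (len 8), cursors c1@3 c2@8, authorship 1.1...22
After op 4 (move_left): buffer="fixnqyfx" (len 8), cursors c1@2 c2@7, authorship 1.1...22
After op 5 (insert('i')): buffer="fiixnqyfix" (len 10), cursors c1@3 c2@9, authorship 1.11...222
Authorship (.=original, N=cursor N): 1 . 1 1 . . . 2 2 2
Index 7: author = 2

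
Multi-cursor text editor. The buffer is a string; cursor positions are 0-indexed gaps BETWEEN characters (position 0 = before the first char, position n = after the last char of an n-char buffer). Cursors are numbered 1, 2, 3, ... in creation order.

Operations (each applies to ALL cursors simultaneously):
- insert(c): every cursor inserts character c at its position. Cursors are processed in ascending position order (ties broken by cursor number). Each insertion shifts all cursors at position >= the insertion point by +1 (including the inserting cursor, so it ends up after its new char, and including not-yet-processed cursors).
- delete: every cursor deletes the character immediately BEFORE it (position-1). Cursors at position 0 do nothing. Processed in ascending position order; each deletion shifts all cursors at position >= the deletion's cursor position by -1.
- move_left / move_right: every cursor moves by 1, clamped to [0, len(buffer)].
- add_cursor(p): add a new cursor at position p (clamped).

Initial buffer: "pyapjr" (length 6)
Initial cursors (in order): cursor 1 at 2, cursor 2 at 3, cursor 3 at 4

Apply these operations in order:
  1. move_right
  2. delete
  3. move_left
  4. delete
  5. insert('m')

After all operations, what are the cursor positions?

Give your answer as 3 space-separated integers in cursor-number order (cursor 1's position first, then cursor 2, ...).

Answer: 3 3 3

Derivation:
After op 1 (move_right): buffer="pyapjr" (len 6), cursors c1@3 c2@4 c3@5, authorship ......
After op 2 (delete): buffer="pyr" (len 3), cursors c1@2 c2@2 c3@2, authorship ...
After op 3 (move_left): buffer="pyr" (len 3), cursors c1@1 c2@1 c3@1, authorship ...
After op 4 (delete): buffer="yr" (len 2), cursors c1@0 c2@0 c3@0, authorship ..
After op 5 (insert('m')): buffer="mmmyr" (len 5), cursors c1@3 c2@3 c3@3, authorship 123..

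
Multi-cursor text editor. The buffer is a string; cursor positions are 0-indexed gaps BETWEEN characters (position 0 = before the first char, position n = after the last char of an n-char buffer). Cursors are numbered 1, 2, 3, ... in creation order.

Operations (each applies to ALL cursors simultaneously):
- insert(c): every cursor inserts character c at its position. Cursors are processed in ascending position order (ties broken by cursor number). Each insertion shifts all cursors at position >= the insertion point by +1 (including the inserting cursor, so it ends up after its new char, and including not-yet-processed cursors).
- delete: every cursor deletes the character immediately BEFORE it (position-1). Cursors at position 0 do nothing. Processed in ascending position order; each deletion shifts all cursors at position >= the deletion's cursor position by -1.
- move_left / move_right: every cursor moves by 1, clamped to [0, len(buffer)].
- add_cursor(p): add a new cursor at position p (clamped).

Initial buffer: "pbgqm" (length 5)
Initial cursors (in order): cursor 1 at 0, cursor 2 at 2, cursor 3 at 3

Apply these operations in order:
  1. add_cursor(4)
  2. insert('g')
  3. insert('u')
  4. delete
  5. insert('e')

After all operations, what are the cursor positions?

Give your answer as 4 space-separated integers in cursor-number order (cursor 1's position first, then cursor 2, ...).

Answer: 2 6 9 12

Derivation:
After op 1 (add_cursor(4)): buffer="pbgqm" (len 5), cursors c1@0 c2@2 c3@3 c4@4, authorship .....
After op 2 (insert('g')): buffer="gpbgggqgm" (len 9), cursors c1@1 c2@4 c3@6 c4@8, authorship 1..2.3.4.
After op 3 (insert('u')): buffer="gupbgugguqgum" (len 13), cursors c1@2 c2@6 c3@9 c4@12, authorship 11..22.33.44.
After op 4 (delete): buffer="gpbgggqgm" (len 9), cursors c1@1 c2@4 c3@6 c4@8, authorship 1..2.3.4.
After op 5 (insert('e')): buffer="gepbgeggeqgem" (len 13), cursors c1@2 c2@6 c3@9 c4@12, authorship 11..22.33.44.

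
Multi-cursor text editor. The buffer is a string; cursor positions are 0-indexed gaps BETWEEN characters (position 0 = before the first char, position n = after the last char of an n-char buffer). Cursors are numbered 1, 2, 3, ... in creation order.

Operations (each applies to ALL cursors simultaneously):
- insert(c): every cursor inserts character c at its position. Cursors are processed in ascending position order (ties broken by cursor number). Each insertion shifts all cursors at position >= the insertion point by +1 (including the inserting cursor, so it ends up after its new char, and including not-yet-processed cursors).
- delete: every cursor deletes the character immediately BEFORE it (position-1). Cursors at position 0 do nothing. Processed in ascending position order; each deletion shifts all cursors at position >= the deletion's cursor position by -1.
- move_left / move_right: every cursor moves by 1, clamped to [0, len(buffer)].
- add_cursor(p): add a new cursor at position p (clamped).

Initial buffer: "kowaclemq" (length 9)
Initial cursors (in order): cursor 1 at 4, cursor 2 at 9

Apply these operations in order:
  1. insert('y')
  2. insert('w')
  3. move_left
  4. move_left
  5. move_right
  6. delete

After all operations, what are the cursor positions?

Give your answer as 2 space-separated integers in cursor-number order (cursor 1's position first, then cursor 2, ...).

Answer: 4 10

Derivation:
After op 1 (insert('y')): buffer="kowayclemqy" (len 11), cursors c1@5 c2@11, authorship ....1.....2
After op 2 (insert('w')): buffer="kowaywclemqyw" (len 13), cursors c1@6 c2@13, authorship ....11.....22
After op 3 (move_left): buffer="kowaywclemqyw" (len 13), cursors c1@5 c2@12, authorship ....11.....22
After op 4 (move_left): buffer="kowaywclemqyw" (len 13), cursors c1@4 c2@11, authorship ....11.....22
After op 5 (move_right): buffer="kowaywclemqyw" (len 13), cursors c1@5 c2@12, authorship ....11.....22
After op 6 (delete): buffer="kowawclemqw" (len 11), cursors c1@4 c2@10, authorship ....1.....2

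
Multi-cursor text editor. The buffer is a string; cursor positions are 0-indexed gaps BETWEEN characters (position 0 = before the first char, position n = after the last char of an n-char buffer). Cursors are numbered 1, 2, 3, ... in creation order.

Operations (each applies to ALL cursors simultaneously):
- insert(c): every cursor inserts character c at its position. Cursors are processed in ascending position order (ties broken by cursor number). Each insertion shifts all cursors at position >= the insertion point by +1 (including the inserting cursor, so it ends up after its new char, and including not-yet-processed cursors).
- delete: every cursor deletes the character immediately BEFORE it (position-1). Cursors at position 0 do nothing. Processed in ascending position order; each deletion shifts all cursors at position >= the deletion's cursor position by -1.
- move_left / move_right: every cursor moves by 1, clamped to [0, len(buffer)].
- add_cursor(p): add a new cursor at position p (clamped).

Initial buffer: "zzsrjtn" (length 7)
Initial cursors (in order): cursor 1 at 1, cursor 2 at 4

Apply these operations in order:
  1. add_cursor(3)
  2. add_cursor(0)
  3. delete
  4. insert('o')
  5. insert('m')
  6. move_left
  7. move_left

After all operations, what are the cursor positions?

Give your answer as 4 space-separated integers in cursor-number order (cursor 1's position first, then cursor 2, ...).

Answer: 2 7 7 2

Derivation:
After op 1 (add_cursor(3)): buffer="zzsrjtn" (len 7), cursors c1@1 c3@3 c2@4, authorship .......
After op 2 (add_cursor(0)): buffer="zzsrjtn" (len 7), cursors c4@0 c1@1 c3@3 c2@4, authorship .......
After op 3 (delete): buffer="zjtn" (len 4), cursors c1@0 c4@0 c2@1 c3@1, authorship ....
After op 4 (insert('o')): buffer="oozoojtn" (len 8), cursors c1@2 c4@2 c2@5 c3@5, authorship 14.23...
After op 5 (insert('m')): buffer="oommzoommjtn" (len 12), cursors c1@4 c4@4 c2@9 c3@9, authorship 1414.2323...
After op 6 (move_left): buffer="oommzoommjtn" (len 12), cursors c1@3 c4@3 c2@8 c3@8, authorship 1414.2323...
After op 7 (move_left): buffer="oommzoommjtn" (len 12), cursors c1@2 c4@2 c2@7 c3@7, authorship 1414.2323...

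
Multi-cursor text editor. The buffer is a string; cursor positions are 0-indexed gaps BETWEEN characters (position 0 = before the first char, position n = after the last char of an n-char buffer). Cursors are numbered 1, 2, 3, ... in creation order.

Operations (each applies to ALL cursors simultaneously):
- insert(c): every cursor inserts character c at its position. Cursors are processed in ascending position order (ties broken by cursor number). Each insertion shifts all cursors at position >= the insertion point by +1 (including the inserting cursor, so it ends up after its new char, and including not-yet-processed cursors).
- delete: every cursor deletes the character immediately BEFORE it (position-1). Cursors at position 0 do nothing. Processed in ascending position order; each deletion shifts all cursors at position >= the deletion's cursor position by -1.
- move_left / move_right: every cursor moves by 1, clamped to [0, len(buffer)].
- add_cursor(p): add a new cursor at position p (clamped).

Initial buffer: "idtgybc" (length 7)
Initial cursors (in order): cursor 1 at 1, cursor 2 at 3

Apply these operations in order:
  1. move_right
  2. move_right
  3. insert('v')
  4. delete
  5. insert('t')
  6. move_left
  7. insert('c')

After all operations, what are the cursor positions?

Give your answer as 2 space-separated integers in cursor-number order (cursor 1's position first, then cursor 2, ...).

Answer: 4 8

Derivation:
After op 1 (move_right): buffer="idtgybc" (len 7), cursors c1@2 c2@4, authorship .......
After op 2 (move_right): buffer="idtgybc" (len 7), cursors c1@3 c2@5, authorship .......
After op 3 (insert('v')): buffer="idtvgyvbc" (len 9), cursors c1@4 c2@7, authorship ...1..2..
After op 4 (delete): buffer="idtgybc" (len 7), cursors c1@3 c2@5, authorship .......
After op 5 (insert('t')): buffer="idttgytbc" (len 9), cursors c1@4 c2@7, authorship ...1..2..
After op 6 (move_left): buffer="idttgytbc" (len 9), cursors c1@3 c2@6, authorship ...1..2..
After op 7 (insert('c')): buffer="idtctgyctbc" (len 11), cursors c1@4 c2@8, authorship ...11..22..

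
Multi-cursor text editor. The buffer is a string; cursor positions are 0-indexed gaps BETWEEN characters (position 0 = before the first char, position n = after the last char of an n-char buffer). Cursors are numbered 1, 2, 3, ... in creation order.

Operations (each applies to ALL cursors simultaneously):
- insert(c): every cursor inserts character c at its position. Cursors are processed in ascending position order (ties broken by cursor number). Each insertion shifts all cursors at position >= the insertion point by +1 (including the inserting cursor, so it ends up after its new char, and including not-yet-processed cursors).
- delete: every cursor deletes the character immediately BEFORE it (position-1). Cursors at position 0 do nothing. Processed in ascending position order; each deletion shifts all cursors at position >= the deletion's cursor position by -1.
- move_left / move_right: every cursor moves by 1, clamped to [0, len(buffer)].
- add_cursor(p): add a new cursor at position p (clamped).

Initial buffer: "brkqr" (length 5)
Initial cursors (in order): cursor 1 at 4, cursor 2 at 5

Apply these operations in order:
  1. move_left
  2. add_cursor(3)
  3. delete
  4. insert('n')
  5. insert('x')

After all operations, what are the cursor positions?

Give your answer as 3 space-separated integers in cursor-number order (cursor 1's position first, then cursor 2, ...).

After op 1 (move_left): buffer="brkqr" (len 5), cursors c1@3 c2@4, authorship .....
After op 2 (add_cursor(3)): buffer="brkqr" (len 5), cursors c1@3 c3@3 c2@4, authorship .....
After op 3 (delete): buffer="br" (len 2), cursors c1@1 c2@1 c3@1, authorship ..
After op 4 (insert('n')): buffer="bnnnr" (len 5), cursors c1@4 c2@4 c3@4, authorship .123.
After op 5 (insert('x')): buffer="bnnnxxxr" (len 8), cursors c1@7 c2@7 c3@7, authorship .123123.

Answer: 7 7 7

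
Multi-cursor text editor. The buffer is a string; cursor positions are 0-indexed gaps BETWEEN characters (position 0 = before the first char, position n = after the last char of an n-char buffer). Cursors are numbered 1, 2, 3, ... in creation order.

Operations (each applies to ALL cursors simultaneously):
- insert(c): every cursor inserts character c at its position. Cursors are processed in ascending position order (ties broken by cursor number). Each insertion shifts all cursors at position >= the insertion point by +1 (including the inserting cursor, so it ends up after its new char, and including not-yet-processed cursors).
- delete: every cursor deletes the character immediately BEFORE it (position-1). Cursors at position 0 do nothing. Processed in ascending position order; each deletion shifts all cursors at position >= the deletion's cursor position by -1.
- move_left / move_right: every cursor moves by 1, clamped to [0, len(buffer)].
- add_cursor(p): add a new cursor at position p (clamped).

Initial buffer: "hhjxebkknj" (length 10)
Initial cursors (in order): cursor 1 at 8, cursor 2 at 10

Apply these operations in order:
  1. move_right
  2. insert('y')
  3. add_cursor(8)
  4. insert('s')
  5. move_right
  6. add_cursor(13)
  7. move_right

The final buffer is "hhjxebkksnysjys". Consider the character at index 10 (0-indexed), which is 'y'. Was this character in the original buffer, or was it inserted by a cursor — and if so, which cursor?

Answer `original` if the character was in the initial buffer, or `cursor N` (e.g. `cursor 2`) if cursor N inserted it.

After op 1 (move_right): buffer="hhjxebkknj" (len 10), cursors c1@9 c2@10, authorship ..........
After op 2 (insert('y')): buffer="hhjxebkknyjy" (len 12), cursors c1@10 c2@12, authorship .........1.2
After op 3 (add_cursor(8)): buffer="hhjxebkknyjy" (len 12), cursors c3@8 c1@10 c2@12, authorship .........1.2
After op 4 (insert('s')): buffer="hhjxebkksnysjys" (len 15), cursors c3@9 c1@12 c2@15, authorship ........3.11.22
After op 5 (move_right): buffer="hhjxebkksnysjys" (len 15), cursors c3@10 c1@13 c2@15, authorship ........3.11.22
After op 6 (add_cursor(13)): buffer="hhjxebkksnysjys" (len 15), cursors c3@10 c1@13 c4@13 c2@15, authorship ........3.11.22
After op 7 (move_right): buffer="hhjxebkksnysjys" (len 15), cursors c3@11 c1@14 c4@14 c2@15, authorship ........3.11.22
Authorship (.=original, N=cursor N): . . . . . . . . 3 . 1 1 . 2 2
Index 10: author = 1

Answer: cursor 1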